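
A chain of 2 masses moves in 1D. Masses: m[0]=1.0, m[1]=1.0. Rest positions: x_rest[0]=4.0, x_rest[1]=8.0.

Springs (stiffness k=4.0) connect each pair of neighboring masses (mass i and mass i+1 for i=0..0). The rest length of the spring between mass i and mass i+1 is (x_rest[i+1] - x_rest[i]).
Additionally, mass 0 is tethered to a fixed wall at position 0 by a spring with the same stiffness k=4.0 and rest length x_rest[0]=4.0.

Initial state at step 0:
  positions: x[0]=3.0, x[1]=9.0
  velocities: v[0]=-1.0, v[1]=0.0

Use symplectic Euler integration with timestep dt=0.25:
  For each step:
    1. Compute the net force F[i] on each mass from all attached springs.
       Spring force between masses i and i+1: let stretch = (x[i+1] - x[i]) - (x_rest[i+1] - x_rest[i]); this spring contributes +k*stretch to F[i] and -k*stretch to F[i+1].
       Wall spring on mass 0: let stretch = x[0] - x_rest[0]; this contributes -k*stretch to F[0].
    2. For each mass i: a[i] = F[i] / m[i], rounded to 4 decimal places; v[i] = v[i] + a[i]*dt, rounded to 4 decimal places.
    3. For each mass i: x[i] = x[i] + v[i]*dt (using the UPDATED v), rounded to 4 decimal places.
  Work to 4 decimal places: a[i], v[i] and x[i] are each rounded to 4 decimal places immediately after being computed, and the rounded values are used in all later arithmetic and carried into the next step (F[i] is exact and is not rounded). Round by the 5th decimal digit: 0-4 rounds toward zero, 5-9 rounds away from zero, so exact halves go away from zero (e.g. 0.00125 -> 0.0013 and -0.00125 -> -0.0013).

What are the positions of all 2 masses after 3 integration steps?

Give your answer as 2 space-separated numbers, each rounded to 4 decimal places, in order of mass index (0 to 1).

Step 0: x=[3.0000 9.0000] v=[-1.0000 0.0000]
Step 1: x=[3.5000 8.5000] v=[2.0000 -2.0000]
Step 2: x=[4.3750 7.7500] v=[3.5000 -3.0000]
Step 3: x=[5.0000 7.1563] v=[2.5000 -2.3750]

Answer: 5.0000 7.1563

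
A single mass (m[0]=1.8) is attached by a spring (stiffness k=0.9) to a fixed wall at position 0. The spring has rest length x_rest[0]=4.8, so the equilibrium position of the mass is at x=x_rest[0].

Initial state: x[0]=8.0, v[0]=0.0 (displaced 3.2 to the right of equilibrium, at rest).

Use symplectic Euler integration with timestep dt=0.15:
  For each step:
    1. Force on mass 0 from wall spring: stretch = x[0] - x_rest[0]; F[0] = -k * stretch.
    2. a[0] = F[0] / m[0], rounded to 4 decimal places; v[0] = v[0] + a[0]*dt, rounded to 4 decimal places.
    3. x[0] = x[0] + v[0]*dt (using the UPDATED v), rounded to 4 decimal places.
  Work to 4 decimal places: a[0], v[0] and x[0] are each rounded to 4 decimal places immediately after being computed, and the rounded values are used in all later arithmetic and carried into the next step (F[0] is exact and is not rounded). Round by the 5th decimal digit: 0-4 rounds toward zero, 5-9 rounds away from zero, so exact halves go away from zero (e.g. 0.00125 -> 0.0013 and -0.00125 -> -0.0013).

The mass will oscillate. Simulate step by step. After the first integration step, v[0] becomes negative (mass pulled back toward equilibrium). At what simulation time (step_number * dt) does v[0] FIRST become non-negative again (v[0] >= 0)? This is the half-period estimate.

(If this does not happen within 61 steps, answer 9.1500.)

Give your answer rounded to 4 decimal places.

Step 0: x=[8.0000] v=[0.0000]
Step 1: x=[7.9640] v=[-0.2400]
Step 2: x=[7.8924] v=[-0.4773]
Step 3: x=[7.7860] v=[-0.7092]
Step 4: x=[7.6460] v=[-0.9332]
Step 5: x=[7.4740] v=[-1.1467]
Step 6: x=[7.2719] v=[-1.3473]
Step 7: x=[7.0420] v=[-1.5327]
Step 8: x=[6.7869] v=[-1.7009]
Step 9: x=[6.5094] v=[-1.8499]
Step 10: x=[6.2127] v=[-1.9781]
Step 11: x=[5.9001] v=[-2.0841]
Step 12: x=[5.5751] v=[-2.1666]
Step 13: x=[5.2414] v=[-2.2247]
Step 14: x=[4.9027] v=[-2.2578]
Step 15: x=[4.5629] v=[-2.2655]
Step 16: x=[4.2257] v=[-2.2477]
Step 17: x=[3.8950] v=[-2.2046]
Step 18: x=[3.5745] v=[-2.1367]
Step 19: x=[3.2678] v=[-2.0448]
Step 20: x=[2.9783] v=[-1.9299]
Step 21: x=[2.7093] v=[-1.7933]
Step 22: x=[2.4638] v=[-1.6365]
Step 23: x=[2.2446] v=[-1.4613]
Step 24: x=[2.0542] v=[-1.2696]
Step 25: x=[1.8946] v=[-1.0637]
Step 26: x=[1.7677] v=[-0.8458]
Step 27: x=[1.6749] v=[-0.6184]
Step 28: x=[1.6173] v=[-0.3840]
Step 29: x=[1.5955] v=[-0.1453]
Step 30: x=[1.6098] v=[0.0950]
First v>=0 after going negative at step 30, time=4.5000

Answer: 4.5000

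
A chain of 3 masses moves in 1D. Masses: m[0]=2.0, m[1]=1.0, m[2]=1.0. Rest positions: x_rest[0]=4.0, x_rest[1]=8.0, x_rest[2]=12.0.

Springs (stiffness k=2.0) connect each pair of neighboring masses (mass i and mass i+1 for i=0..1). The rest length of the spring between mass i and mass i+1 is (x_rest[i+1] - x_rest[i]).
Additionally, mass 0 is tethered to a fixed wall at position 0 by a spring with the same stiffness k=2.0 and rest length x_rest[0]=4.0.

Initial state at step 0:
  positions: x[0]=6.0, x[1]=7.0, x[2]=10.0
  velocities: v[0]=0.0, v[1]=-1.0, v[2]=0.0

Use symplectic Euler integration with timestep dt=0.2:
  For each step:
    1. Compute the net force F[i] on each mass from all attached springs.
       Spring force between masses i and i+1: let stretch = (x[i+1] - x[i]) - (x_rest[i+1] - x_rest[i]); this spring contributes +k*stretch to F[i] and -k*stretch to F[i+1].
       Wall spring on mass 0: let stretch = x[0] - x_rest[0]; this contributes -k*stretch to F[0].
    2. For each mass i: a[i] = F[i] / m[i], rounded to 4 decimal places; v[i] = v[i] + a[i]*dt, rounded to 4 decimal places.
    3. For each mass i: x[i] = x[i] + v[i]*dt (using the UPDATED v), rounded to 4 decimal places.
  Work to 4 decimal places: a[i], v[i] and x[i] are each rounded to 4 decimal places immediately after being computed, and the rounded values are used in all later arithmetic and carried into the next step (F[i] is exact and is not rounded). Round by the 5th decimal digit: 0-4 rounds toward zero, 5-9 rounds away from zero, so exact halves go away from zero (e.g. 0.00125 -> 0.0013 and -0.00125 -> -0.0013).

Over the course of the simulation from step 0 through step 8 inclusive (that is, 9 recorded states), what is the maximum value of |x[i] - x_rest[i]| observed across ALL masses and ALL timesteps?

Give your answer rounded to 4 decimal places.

Step 0: x=[6.0000 7.0000 10.0000] v=[0.0000 -1.0000 0.0000]
Step 1: x=[5.8000 6.9600 10.0800] v=[-1.0000 -0.2000 0.4000]
Step 2: x=[5.4144 7.0768 10.2304] v=[-1.9280 0.5840 0.7520]
Step 3: x=[4.8787 7.3129 10.4485] v=[-2.6784 1.1805 1.0906]
Step 4: x=[4.2452 7.6051 10.7358] v=[-3.1673 1.4611 1.4364]
Step 5: x=[3.5763 7.8790 11.0926] v=[-3.3444 1.3694 1.7841]
Step 6: x=[2.9365 8.0658 11.5123] v=[-3.1991 0.9338 2.0987]
Step 7: x=[2.3844 8.1179 11.9763] v=[-2.7605 0.2607 2.3201]
Step 8: x=[1.9663 8.0200 12.4516] v=[-2.0907 -0.4893 2.3767]
Max displacement = 2.0337

Answer: 2.0337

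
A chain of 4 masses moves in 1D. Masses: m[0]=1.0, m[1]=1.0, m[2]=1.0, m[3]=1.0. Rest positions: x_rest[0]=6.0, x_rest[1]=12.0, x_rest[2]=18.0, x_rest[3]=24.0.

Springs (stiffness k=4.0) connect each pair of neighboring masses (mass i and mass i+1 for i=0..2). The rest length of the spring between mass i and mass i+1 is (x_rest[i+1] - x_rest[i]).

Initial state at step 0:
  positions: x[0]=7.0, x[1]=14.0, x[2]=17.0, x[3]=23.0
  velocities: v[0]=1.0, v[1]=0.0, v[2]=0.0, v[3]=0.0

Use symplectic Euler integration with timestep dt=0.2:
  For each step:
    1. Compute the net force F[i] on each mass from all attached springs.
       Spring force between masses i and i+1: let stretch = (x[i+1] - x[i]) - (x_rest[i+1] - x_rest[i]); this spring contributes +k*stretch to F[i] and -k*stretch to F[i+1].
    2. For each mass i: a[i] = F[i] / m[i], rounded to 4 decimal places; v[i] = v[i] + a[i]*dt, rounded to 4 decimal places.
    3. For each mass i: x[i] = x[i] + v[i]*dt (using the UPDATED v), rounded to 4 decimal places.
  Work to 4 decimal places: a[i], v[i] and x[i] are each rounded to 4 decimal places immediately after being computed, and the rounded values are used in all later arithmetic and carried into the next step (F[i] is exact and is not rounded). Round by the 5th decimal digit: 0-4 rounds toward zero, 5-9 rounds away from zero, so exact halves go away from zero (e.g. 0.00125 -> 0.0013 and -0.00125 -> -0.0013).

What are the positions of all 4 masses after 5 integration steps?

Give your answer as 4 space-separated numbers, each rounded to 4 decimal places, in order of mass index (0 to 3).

Step 0: x=[7.0000 14.0000 17.0000 23.0000] v=[1.0000 0.0000 0.0000 0.0000]
Step 1: x=[7.3600 13.3600 17.4800 23.0000] v=[1.8000 -3.2000 2.4000 0.0000]
Step 2: x=[7.7200 12.4192 18.1840 23.0768] v=[1.8000 -4.7040 3.5200 0.3840]
Step 3: x=[7.8719 11.6489 18.7485 23.3308] v=[0.7594 -3.8515 2.8224 1.2698]
Step 4: x=[7.6681 11.4102 18.9102 23.8116] v=[-1.0190 -1.1934 0.8086 2.4040]
Step 5: x=[7.1030 11.7728 18.6561 24.4682] v=[-2.8253 1.8129 -1.2703 3.2829]

Answer: 7.1030 11.7728 18.6561 24.4682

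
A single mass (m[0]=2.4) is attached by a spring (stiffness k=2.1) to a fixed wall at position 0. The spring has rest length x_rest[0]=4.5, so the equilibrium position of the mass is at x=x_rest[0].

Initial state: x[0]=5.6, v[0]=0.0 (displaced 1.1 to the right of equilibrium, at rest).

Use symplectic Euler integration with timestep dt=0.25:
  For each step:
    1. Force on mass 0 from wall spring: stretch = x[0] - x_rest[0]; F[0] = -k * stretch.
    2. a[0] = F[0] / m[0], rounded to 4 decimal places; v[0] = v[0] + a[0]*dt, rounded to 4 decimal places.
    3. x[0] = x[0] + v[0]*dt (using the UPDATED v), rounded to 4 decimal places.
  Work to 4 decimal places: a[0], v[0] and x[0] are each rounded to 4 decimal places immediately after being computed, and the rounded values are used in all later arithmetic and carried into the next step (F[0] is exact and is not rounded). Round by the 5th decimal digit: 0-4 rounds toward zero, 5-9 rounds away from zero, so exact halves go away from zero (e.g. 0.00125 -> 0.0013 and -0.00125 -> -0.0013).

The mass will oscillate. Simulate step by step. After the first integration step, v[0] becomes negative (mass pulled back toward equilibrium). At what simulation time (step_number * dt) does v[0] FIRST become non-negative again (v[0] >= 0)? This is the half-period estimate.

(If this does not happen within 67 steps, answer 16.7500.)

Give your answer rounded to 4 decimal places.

Answer: 3.5000

Derivation:
Step 0: x=[5.6000] v=[0.0000]
Step 1: x=[5.5399] v=[-0.2406]
Step 2: x=[5.4229] v=[-0.4681]
Step 3: x=[5.2554] v=[-0.6700]
Step 4: x=[5.0466] v=[-0.8353]
Step 5: x=[4.8079] v=[-0.9549]
Step 6: x=[4.5523] v=[-1.0223]
Step 7: x=[4.2939] v=[-1.0338]
Step 8: x=[4.0467] v=[-0.9887]
Step 9: x=[3.8243] v=[-0.8896]
Step 10: x=[3.6389] v=[-0.7418]
Step 11: x=[3.5006] v=[-0.5534]
Step 12: x=[3.4169] v=[-0.3348]
Step 13: x=[3.3924] v=[-0.0979]
Step 14: x=[3.4285] v=[0.1444]
First v>=0 after going negative at step 14, time=3.5000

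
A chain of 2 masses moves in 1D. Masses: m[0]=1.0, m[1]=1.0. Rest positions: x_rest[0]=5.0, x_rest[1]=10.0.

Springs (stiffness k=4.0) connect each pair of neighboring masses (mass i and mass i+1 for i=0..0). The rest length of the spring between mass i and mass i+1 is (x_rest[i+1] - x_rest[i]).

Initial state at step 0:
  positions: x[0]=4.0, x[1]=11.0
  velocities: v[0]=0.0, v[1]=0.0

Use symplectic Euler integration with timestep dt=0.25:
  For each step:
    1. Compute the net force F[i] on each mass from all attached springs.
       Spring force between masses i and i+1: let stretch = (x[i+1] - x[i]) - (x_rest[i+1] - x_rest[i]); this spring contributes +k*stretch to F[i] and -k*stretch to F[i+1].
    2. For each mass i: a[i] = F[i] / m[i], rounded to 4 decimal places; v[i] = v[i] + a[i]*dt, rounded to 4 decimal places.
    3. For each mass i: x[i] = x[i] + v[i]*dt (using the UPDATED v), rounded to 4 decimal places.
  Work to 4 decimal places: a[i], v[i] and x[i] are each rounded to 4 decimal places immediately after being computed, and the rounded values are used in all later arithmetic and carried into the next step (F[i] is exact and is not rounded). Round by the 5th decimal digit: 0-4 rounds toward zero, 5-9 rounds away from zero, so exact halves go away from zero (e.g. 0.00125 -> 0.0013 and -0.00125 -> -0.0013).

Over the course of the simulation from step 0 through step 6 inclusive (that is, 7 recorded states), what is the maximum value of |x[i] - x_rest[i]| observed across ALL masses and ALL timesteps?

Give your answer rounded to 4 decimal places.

Step 0: x=[4.0000 11.0000] v=[0.0000 0.0000]
Step 1: x=[4.5000 10.5000] v=[2.0000 -2.0000]
Step 2: x=[5.2500 9.7500] v=[3.0000 -3.0000]
Step 3: x=[5.8750 9.1250] v=[2.5000 -2.5000]
Step 4: x=[6.0625 8.9375] v=[0.7500 -0.7500]
Step 5: x=[5.7188 9.2813] v=[-1.3750 1.3750]
Step 6: x=[5.0157 9.9844] v=[-2.8125 2.8125]
Max displacement = 1.0625

Answer: 1.0625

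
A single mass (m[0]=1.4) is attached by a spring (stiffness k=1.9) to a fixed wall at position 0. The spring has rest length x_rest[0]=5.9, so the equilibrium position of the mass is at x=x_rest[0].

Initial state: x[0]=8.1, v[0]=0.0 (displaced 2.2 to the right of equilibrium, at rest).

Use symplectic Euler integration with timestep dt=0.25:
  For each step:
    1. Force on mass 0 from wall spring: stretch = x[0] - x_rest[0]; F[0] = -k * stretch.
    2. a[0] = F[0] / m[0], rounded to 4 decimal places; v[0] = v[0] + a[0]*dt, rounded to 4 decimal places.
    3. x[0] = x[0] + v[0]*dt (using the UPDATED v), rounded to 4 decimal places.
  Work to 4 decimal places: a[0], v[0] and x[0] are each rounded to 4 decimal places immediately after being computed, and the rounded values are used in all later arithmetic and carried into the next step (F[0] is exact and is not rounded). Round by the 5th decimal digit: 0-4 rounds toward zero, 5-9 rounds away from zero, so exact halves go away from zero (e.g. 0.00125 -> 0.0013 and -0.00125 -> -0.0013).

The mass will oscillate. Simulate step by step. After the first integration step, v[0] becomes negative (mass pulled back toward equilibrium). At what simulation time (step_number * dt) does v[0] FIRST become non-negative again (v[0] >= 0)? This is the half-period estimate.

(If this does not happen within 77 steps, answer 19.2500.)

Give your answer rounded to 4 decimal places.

Answer: 2.7500

Derivation:
Step 0: x=[8.1000] v=[0.0000]
Step 1: x=[7.9134] v=[-0.7464]
Step 2: x=[7.5560] v=[-1.4295]
Step 3: x=[7.0582] v=[-1.9914]
Step 4: x=[6.4621] v=[-2.3844]
Step 5: x=[5.8183] v=[-2.5751]
Step 6: x=[5.1815] v=[-2.5474]
Step 7: x=[4.6056] v=[-2.3036]
Step 8: x=[4.1395] v=[-1.8644]
Step 9: x=[3.8227] v=[-1.2671]
Step 10: x=[3.6821] v=[-0.5623]
Step 11: x=[3.7297] v=[0.1902]
First v>=0 after going negative at step 11, time=2.7500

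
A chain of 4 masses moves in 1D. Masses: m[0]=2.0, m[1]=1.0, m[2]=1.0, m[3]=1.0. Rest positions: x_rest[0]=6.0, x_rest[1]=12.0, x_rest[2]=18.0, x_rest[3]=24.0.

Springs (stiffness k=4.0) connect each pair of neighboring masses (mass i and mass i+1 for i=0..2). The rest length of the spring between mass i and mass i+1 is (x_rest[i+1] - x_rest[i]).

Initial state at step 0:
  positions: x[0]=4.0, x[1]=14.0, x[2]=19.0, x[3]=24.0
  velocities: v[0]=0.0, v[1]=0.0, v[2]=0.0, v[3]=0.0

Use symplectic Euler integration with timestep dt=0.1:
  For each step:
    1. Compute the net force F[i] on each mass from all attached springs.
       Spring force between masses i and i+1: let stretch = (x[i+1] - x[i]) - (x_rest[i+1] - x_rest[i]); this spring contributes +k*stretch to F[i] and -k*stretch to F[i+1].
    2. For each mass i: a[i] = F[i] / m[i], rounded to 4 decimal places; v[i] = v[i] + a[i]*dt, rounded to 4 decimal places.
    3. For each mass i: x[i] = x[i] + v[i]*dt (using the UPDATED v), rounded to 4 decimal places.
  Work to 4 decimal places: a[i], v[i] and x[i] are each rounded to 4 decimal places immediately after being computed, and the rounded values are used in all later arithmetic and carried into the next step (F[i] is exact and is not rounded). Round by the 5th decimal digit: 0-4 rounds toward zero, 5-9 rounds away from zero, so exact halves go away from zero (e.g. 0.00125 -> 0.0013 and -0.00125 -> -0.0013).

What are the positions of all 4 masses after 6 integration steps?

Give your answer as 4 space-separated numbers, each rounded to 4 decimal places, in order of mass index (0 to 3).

Answer: 5.3274 10.9847 18.6461 24.7143

Derivation:
Step 0: x=[4.0000 14.0000 19.0000 24.0000] v=[0.0000 0.0000 0.0000 0.0000]
Step 1: x=[4.0800 13.8000 19.0000 24.0400] v=[0.8000 -2.0000 0.0000 0.4000]
Step 2: x=[4.2344 13.4192 18.9936 24.1184] v=[1.5440 -3.8080 -0.0640 0.7840]
Step 3: x=[4.4525 12.8940 18.9692 24.2318] v=[2.1810 -5.2522 -0.2438 1.1341]
Step 4: x=[4.7194 12.2741 18.9123 24.3747] v=[2.6693 -6.1987 -0.5688 1.4291]
Step 5: x=[5.0174 11.6176 18.8084 24.5391] v=[2.9802 -6.5653 -1.0391 1.6441]
Step 6: x=[5.3274 10.9847 18.6461 24.7143] v=[3.1002 -6.3291 -1.6231 1.7518]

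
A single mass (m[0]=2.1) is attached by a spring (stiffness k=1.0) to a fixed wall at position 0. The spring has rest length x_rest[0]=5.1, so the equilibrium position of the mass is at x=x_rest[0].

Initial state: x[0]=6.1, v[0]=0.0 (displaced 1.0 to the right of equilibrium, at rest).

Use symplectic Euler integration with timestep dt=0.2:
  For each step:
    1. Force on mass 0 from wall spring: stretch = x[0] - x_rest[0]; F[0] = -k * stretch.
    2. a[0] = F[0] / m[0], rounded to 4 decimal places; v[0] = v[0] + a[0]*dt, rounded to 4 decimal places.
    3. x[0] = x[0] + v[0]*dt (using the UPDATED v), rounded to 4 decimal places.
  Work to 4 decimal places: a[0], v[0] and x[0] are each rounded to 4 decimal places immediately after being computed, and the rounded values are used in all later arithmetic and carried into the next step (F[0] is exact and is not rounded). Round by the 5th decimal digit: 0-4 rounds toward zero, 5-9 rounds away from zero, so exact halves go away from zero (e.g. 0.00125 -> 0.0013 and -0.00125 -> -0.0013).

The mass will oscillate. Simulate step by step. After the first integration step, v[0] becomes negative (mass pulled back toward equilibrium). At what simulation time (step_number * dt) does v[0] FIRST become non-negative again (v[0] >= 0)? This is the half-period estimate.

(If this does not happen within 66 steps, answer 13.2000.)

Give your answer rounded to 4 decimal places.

Answer: 4.6000

Derivation:
Step 0: x=[6.1000] v=[0.0000]
Step 1: x=[6.0810] v=[-0.0952]
Step 2: x=[6.0433] v=[-0.1886]
Step 3: x=[5.9876] v=[-0.2784]
Step 4: x=[5.9150] v=[-0.3629]
Step 5: x=[5.8269] v=[-0.4405]
Step 6: x=[5.7250] v=[-0.5097]
Step 7: x=[5.6112] v=[-0.5692]
Step 8: x=[5.4876] v=[-0.6179]
Step 9: x=[5.3566] v=[-0.6548]
Step 10: x=[5.2208] v=[-0.6792]
Step 11: x=[5.0827] v=[-0.6907]
Step 12: x=[4.9449] v=[-0.6891]
Step 13: x=[4.8100] v=[-0.6743]
Step 14: x=[4.6807] v=[-0.6467]
Step 15: x=[4.5593] v=[-0.6068]
Step 16: x=[4.4482] v=[-0.5553]
Step 17: x=[4.3496] v=[-0.4932]
Step 18: x=[4.2653] v=[-0.4217]
Step 19: x=[4.1969] v=[-0.3422]
Step 20: x=[4.1457] v=[-0.2562]
Step 21: x=[4.1126] v=[-0.1653]
Step 22: x=[4.0983] v=[-0.0713]
Step 23: x=[4.1031] v=[0.0241]
First v>=0 after going negative at step 23, time=4.6000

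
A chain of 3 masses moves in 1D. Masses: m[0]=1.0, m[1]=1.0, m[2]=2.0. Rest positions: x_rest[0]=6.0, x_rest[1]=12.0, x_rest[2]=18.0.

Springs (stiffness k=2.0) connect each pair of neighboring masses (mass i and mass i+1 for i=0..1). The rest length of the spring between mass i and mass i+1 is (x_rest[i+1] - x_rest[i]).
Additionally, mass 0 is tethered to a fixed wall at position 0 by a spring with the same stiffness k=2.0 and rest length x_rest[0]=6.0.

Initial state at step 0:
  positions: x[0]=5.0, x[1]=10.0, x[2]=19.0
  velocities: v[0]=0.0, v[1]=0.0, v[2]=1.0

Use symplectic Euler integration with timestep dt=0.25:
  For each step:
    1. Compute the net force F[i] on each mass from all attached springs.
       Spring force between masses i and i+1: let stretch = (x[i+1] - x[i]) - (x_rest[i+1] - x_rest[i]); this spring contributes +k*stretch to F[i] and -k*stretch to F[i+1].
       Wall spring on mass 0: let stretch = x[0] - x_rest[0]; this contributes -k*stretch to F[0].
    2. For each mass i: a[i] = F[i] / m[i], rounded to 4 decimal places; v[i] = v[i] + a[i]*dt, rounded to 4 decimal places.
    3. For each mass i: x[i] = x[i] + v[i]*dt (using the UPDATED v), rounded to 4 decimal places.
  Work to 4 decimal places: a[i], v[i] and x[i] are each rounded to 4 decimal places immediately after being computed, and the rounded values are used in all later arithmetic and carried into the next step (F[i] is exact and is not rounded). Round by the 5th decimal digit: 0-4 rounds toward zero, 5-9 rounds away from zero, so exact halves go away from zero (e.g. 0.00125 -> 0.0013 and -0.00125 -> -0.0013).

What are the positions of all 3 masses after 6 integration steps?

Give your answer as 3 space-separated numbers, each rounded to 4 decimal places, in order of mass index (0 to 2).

Answer: 7.2566 14.2363 18.3169

Derivation:
Step 0: x=[5.0000 10.0000 19.0000] v=[0.0000 0.0000 1.0000]
Step 1: x=[5.0000 10.5000 19.0625] v=[0.0000 2.0000 0.2500]
Step 2: x=[5.0625 11.3828 18.9649] v=[0.2500 3.5313 -0.3906]
Step 3: x=[5.2822 12.4234 18.7684] v=[0.8789 4.1622 -0.7861]
Step 4: x=[5.7343 13.3644 18.5503] v=[1.8084 3.7641 -0.8724]
Step 5: x=[6.4234 13.9999 18.3831] v=[2.7563 2.5420 -0.6689]
Step 6: x=[7.2566 14.2363 18.3169] v=[3.3329 0.9454 -0.2647]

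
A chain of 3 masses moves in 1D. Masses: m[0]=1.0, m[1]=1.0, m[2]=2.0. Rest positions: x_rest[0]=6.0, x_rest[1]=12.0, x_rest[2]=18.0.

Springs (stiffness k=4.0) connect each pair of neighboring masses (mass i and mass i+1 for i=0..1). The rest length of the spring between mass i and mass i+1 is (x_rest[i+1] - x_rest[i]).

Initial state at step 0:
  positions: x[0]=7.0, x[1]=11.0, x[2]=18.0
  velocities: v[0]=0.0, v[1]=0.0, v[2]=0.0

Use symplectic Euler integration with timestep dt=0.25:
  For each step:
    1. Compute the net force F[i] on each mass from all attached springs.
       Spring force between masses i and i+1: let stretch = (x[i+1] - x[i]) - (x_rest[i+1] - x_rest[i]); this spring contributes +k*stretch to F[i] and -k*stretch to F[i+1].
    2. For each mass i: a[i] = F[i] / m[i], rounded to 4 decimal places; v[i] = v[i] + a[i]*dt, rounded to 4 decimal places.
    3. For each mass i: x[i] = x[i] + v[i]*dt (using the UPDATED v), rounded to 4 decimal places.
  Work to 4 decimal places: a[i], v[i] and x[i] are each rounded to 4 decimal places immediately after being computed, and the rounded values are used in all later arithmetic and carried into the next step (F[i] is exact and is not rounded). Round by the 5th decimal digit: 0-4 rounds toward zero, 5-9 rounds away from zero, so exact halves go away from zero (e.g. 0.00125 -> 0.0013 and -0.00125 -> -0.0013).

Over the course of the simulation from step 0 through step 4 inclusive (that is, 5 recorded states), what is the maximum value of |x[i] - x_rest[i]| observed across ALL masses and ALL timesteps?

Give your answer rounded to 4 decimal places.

Step 0: x=[7.0000 11.0000 18.0000] v=[0.0000 0.0000 0.0000]
Step 1: x=[6.5000 11.7500 17.8750] v=[-2.0000 3.0000 -0.5000]
Step 2: x=[5.8125 12.7188 17.7344] v=[-2.7500 3.8750 -0.5625]
Step 3: x=[5.3516 13.2149 17.7168] v=[-1.8437 1.9843 -0.0703]
Step 4: x=[5.3565 12.8706 17.8865] v=[0.0196 -1.3771 0.6788]
Max displacement = 1.2149

Answer: 1.2149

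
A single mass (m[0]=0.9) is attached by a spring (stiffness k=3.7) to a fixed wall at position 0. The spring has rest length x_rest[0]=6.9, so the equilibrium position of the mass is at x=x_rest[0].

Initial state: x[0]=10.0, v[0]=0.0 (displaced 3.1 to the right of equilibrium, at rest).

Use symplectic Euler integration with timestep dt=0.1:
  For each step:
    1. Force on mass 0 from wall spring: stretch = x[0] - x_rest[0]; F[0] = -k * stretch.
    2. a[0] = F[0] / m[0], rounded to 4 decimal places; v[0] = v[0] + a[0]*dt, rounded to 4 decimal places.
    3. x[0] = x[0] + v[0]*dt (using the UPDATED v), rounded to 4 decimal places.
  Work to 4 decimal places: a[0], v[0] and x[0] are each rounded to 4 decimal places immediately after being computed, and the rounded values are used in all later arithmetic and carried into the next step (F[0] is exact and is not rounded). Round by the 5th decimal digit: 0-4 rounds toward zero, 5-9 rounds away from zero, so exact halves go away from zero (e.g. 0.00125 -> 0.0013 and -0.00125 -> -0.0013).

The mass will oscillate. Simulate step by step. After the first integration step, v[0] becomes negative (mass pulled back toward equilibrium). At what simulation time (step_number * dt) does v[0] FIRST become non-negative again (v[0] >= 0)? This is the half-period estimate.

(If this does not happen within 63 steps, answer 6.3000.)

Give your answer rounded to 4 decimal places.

Step 0: x=[10.0000] v=[0.0000]
Step 1: x=[9.8726] v=[-1.2744]
Step 2: x=[9.6230] v=[-2.4965]
Step 3: x=[9.2614] v=[-3.6160]
Step 4: x=[8.8027] v=[-4.5868]
Step 5: x=[8.2658] v=[-5.3690]
Step 6: x=[7.6728] v=[-5.9305]
Step 7: x=[7.0480] v=[-6.2482]
Step 8: x=[6.4171] v=[-6.3090]
Step 9: x=[5.8061] v=[-6.1105]
Step 10: x=[5.2400] v=[-5.6608]
Step 11: x=[4.7422] v=[-4.9784]
Step 12: x=[4.3331] v=[-4.0913]
Step 13: x=[4.0295] v=[-3.0360]
Step 14: x=[3.8439] v=[-1.8559]
Step 15: x=[3.7840] v=[-0.5995]
Step 16: x=[3.8522] v=[0.6815]
First v>=0 after going negative at step 16, time=1.6000

Answer: 1.6000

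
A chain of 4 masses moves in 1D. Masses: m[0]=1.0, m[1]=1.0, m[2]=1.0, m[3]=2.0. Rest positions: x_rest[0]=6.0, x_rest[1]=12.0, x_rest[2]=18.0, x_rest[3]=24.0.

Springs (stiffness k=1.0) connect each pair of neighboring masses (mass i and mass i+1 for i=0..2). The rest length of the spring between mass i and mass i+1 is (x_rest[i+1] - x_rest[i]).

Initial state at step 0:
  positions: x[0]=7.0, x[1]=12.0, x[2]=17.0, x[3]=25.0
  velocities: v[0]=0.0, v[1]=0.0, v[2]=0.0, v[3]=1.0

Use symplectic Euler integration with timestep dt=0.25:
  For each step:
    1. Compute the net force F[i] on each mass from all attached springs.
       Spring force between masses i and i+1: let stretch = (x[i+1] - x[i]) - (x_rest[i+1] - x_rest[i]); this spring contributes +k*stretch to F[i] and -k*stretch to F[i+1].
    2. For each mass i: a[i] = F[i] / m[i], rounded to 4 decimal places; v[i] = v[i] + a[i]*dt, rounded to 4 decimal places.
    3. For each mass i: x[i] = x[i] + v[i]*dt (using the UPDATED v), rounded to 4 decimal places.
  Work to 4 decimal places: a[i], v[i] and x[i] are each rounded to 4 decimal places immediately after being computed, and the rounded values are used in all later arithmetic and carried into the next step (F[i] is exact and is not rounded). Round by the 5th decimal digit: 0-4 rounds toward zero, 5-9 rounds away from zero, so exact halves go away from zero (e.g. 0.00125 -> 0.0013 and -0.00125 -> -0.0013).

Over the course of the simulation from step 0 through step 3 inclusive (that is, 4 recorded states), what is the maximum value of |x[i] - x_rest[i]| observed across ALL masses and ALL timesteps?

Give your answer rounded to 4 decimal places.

Step 0: x=[7.0000 12.0000 17.0000 25.0000] v=[0.0000 0.0000 0.0000 1.0000]
Step 1: x=[6.9375 12.0000 17.1875 25.1875] v=[-0.2500 0.0000 0.7500 0.7500]
Step 2: x=[6.8164 12.0078 17.5508 25.3125] v=[-0.4844 0.0313 1.4531 0.5000]
Step 3: x=[6.6448 12.0376 18.0528 25.3825] v=[-0.6866 0.1192 2.0078 0.2798]
Max displacement = 1.3825

Answer: 1.3825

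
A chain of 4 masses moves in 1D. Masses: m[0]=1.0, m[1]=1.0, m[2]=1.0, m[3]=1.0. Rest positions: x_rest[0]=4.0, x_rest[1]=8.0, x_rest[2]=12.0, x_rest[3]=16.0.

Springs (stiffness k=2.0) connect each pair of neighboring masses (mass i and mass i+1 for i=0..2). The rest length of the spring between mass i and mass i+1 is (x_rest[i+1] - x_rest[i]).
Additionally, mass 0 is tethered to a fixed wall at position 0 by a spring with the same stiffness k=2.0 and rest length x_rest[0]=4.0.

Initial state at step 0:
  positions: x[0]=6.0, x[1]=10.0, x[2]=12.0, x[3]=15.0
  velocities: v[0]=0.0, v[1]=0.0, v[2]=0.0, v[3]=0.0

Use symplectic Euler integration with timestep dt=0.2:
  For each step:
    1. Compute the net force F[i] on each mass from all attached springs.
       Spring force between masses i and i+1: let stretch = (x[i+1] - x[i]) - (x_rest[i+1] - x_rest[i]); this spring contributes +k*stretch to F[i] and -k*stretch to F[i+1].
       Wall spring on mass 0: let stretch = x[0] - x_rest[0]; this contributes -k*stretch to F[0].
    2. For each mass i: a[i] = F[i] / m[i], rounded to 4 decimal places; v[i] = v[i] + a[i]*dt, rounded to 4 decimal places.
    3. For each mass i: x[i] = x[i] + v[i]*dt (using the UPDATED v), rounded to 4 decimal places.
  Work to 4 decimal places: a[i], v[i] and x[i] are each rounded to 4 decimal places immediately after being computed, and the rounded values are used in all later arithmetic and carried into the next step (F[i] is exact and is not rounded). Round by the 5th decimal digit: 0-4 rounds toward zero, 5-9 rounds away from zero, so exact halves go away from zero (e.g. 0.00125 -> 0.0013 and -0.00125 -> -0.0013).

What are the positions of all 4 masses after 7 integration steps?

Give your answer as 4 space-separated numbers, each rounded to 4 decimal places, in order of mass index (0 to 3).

Step 0: x=[6.0000 10.0000 12.0000 15.0000] v=[0.0000 0.0000 0.0000 0.0000]
Step 1: x=[5.8400 9.8400 12.0800 15.0800] v=[-0.8000 -0.8000 0.4000 0.4000]
Step 2: x=[5.5328 9.5392 12.2208 15.2400] v=[-1.5360 -1.5040 0.7040 0.8000]
Step 3: x=[5.1035 9.1324 12.3886 15.4785] v=[-2.1466 -2.0339 0.8390 1.1923]
Step 4: x=[4.5882 8.6638 12.5431 15.7898] v=[-2.5764 -2.3430 0.7725 1.5563]
Step 5: x=[4.0319 8.1795 12.6470 16.1613] v=[-2.7814 -2.4215 0.5195 1.8576]
Step 6: x=[3.4849 7.7208 12.6746 16.5717] v=[-2.7351 -2.2935 0.1382 2.0519]
Step 7: x=[2.9980 7.3195 12.6177 16.9903] v=[-2.4347 -2.0063 -0.2845 2.0931]

Answer: 2.9980 7.3195 12.6177 16.9903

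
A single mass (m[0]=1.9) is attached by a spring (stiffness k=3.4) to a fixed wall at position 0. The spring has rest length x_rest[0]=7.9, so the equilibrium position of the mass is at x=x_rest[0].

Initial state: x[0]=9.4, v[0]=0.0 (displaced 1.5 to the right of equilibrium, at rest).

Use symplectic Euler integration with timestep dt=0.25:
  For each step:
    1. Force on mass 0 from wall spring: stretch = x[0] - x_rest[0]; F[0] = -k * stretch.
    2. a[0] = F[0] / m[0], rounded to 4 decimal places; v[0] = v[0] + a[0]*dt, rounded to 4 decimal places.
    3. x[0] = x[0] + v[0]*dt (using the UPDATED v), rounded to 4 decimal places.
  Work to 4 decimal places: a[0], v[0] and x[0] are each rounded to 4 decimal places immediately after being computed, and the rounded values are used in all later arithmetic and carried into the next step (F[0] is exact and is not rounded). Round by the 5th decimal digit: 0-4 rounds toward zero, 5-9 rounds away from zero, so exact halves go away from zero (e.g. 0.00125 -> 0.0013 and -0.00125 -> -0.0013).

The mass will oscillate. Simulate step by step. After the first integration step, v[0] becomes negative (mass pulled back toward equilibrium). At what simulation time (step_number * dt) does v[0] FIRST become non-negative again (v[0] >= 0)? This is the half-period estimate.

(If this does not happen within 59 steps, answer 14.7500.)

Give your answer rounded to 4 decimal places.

Answer: 2.5000

Derivation:
Step 0: x=[9.4000] v=[0.0000]
Step 1: x=[9.2322] v=[-0.6711]
Step 2: x=[8.9154] v=[-1.2671]
Step 3: x=[8.4851] v=[-1.7214]
Step 4: x=[7.9893] v=[-1.9832]
Step 5: x=[7.4835] v=[-2.0232]
Step 6: x=[7.0243] v=[-1.8369]
Step 7: x=[6.6630] v=[-1.4452]
Step 8: x=[6.4401] v=[-0.8918]
Step 9: x=[6.3804] v=[-0.2387]
Step 10: x=[6.4907] v=[0.4411]
First v>=0 after going negative at step 10, time=2.5000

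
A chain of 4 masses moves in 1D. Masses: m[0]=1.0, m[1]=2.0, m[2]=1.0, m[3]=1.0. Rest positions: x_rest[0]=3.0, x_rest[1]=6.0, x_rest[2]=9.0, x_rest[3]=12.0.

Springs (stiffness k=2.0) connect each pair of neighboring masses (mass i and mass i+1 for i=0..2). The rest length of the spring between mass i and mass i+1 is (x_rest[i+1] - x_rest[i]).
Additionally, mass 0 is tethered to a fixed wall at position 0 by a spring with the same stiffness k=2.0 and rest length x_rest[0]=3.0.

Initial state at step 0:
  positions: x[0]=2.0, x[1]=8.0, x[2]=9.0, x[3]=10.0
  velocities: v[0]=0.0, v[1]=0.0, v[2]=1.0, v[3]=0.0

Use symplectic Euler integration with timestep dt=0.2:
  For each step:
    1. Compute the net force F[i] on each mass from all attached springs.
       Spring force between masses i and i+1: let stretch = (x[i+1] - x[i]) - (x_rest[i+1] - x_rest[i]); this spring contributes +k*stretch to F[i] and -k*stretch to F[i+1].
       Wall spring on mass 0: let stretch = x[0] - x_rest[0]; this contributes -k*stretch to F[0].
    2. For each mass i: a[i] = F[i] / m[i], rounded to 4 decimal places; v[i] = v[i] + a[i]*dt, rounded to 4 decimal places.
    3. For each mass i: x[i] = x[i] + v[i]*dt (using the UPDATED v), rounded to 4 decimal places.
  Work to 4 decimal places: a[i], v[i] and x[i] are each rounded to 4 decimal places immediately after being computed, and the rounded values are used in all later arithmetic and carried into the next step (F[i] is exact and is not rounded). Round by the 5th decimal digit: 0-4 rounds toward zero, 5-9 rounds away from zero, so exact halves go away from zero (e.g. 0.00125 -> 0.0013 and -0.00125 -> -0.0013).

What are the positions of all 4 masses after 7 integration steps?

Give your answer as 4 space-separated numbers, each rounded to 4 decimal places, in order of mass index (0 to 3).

Step 0: x=[2.0000 8.0000 9.0000 10.0000] v=[0.0000 0.0000 1.0000 0.0000]
Step 1: x=[2.3200 7.8000 9.2000 10.1600] v=[1.6000 -1.0000 1.0000 0.8000]
Step 2: x=[2.8928 7.4368 9.3648 10.4832] v=[2.8640 -1.8160 0.8240 1.6160]
Step 3: x=[3.5977 6.9690 9.4648 10.9569] v=[3.5245 -2.3392 0.5002 2.3686]
Step 4: x=[4.2845 6.4661 9.4845 11.5513] v=[3.4339 -2.5143 0.0987 2.9718]
Step 5: x=[4.8030 5.9967 9.4281 12.2203] v=[2.5927 -2.3469 -0.2819 3.3451]
Step 6: x=[5.0328 5.6168 9.3206 12.9059] v=[1.1490 -1.8994 -0.5376 3.4282]
Step 7: x=[4.9067 5.3617 9.2036 13.5447] v=[-0.6305 -1.2754 -0.5850 3.1941]

Answer: 4.9067 5.3617 9.2036 13.5447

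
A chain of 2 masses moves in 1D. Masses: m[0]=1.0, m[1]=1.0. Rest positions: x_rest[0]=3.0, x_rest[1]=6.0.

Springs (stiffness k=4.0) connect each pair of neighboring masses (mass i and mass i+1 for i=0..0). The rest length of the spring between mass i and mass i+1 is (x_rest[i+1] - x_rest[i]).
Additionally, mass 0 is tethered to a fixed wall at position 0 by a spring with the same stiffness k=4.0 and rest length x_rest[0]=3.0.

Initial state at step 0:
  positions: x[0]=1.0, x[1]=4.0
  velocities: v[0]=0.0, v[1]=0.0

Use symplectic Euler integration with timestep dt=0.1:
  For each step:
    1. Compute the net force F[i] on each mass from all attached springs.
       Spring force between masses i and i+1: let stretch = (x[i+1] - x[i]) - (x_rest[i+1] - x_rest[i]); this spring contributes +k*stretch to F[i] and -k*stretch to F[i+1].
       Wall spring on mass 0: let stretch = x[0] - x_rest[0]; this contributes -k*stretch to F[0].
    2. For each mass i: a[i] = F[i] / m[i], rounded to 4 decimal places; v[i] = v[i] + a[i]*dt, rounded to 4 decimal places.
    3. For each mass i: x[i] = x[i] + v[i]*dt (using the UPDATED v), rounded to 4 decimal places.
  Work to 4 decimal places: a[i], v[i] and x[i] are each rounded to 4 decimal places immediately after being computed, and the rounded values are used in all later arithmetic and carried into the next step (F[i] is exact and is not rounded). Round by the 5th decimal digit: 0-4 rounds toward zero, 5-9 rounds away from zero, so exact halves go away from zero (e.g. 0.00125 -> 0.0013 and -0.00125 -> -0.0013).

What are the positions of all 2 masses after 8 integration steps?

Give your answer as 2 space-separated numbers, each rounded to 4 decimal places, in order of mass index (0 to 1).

Answer: 2.8006 4.5136

Derivation:
Step 0: x=[1.0000 4.0000] v=[0.0000 0.0000]
Step 1: x=[1.0800 4.0000] v=[0.8000 0.0000]
Step 2: x=[1.2336 4.0032] v=[1.5360 0.0320]
Step 3: x=[1.4486 4.0156] v=[2.1504 0.1242]
Step 4: x=[1.7084 4.0453] v=[2.5978 0.2974]
Step 5: x=[1.9933 4.1016] v=[2.8492 0.5626]
Step 6: x=[2.2828 4.1935] v=[2.8952 0.9193]
Step 7: x=[2.5574 4.3290] v=[2.7464 1.3550]
Step 8: x=[2.8006 4.5136] v=[2.4321 1.8464]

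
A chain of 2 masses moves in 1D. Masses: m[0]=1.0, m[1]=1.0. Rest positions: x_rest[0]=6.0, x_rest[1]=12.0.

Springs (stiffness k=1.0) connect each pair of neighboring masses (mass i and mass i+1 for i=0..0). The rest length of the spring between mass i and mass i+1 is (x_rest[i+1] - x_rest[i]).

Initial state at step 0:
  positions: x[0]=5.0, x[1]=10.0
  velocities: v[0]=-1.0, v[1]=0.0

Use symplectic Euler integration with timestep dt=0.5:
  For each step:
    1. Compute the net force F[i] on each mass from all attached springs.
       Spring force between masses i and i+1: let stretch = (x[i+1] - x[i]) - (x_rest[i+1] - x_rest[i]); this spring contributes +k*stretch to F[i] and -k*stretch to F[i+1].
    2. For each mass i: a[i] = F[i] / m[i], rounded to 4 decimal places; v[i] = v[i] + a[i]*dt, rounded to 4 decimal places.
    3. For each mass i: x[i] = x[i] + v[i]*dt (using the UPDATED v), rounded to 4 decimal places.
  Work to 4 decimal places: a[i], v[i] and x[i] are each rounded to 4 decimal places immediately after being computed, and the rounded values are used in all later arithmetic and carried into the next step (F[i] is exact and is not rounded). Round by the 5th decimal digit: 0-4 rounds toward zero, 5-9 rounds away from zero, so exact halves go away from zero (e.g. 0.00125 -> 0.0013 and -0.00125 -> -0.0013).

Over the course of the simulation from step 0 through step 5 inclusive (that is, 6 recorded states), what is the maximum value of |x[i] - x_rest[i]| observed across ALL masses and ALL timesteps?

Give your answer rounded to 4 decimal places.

Answer: 3.1250

Derivation:
Step 0: x=[5.0000 10.0000] v=[-1.0000 0.0000]
Step 1: x=[4.2500 10.2500] v=[-1.5000 0.5000]
Step 2: x=[3.5000 10.5000] v=[-1.5000 0.5000]
Step 3: x=[3.0000 10.5000] v=[-1.0000 0.0000]
Step 4: x=[2.8750 10.1250] v=[-0.2500 -0.7500]
Step 5: x=[3.0625 9.4375] v=[0.3750 -1.3750]
Max displacement = 3.1250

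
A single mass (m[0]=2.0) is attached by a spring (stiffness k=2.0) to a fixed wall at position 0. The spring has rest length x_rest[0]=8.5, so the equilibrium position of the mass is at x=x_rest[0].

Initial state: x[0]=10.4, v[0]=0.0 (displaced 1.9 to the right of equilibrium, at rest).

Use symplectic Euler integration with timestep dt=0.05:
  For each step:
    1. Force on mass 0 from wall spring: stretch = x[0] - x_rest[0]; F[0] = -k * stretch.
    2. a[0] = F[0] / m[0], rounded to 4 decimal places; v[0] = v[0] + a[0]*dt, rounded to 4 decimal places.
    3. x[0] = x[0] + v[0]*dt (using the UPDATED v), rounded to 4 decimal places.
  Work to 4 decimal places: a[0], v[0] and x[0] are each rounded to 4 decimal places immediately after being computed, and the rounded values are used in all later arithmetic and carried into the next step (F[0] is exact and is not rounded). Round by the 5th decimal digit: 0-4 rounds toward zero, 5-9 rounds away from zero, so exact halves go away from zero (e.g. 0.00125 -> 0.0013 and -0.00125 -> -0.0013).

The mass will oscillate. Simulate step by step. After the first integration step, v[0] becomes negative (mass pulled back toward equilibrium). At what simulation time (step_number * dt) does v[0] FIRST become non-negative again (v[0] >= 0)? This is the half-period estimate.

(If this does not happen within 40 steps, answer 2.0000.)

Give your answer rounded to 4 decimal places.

Answer: 2.0000

Derivation:
Step 0: x=[10.4000] v=[0.0000]
Step 1: x=[10.3953] v=[-0.0950]
Step 2: x=[10.3858] v=[-0.1898]
Step 3: x=[10.3716] v=[-0.2841]
Step 4: x=[10.3527] v=[-0.3777]
Step 5: x=[10.3292] v=[-0.4703]
Step 6: x=[10.3011] v=[-0.5618]
Step 7: x=[10.2685] v=[-0.6519]
Step 8: x=[10.2315] v=[-0.7403]
Step 9: x=[10.1902] v=[-0.8269]
Step 10: x=[10.1446] v=[-0.9114]
Step 11: x=[10.0949] v=[-0.9936]
Step 12: x=[10.0412] v=[-1.0733]
Step 13: x=[9.9837] v=[-1.1504]
Step 14: x=[9.9225] v=[-1.2246]
Step 15: x=[9.8577] v=[-1.2957]
Step 16: x=[9.7895] v=[-1.3636]
Step 17: x=[9.7181] v=[-1.4281]
Step 18: x=[9.6437] v=[-1.4890]
Step 19: x=[9.5664] v=[-1.5462]
Step 20: x=[9.4864] v=[-1.5995]
Step 21: x=[9.4040] v=[-1.6488]
Step 22: x=[9.3193] v=[-1.6940]
Step 23: x=[9.2326] v=[-1.7350]
Step 24: x=[9.1440] v=[-1.7716]
Step 25: x=[9.0538] v=[-1.8038]
Step 26: x=[8.9622] v=[-1.8315]
Step 27: x=[8.8695] v=[-1.8546]
Step 28: x=[8.7758] v=[-1.8731]
Step 29: x=[8.6815] v=[-1.8869]
Step 30: x=[8.5867] v=[-1.8960]
Step 31: x=[8.4917] v=[-1.9003]
Step 32: x=[8.3967] v=[-1.8999]
Step 33: x=[8.3020] v=[-1.8947]
Step 34: x=[8.2078] v=[-1.8848]
Step 35: x=[8.1143] v=[-1.8702]
Step 36: x=[8.0218] v=[-1.8509]
Step 37: x=[7.9305] v=[-1.8270]
Step 38: x=[7.8406] v=[-1.7985]
Step 39: x=[7.7523] v=[-1.7655]
Step 40: x=[7.6659] v=[-1.7281]
v[0] did not become non-negative within 40 steps; using fallback time=2.0000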